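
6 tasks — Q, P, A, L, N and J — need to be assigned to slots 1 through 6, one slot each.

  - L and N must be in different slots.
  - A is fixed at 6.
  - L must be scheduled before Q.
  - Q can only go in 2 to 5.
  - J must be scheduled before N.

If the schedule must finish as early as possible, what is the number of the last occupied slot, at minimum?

slot 6

The precedence chain requires at least 2 distinct slots.
A can't be placed before 6, so the schedule must run through at least slot 6.
6 works (last occupied slot: 6): for example P -> 1, L -> 1, A -> 6, N -> 2, Q -> 2, J -> 1.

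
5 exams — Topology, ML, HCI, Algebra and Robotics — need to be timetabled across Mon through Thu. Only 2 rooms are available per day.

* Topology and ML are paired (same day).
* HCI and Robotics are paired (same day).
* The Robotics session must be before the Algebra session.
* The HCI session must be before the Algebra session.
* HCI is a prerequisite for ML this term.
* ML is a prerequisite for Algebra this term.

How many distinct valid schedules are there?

4

Enumerating: Algebra in Wed; HCI in Mon; Robotics in Mon; Topology in Tue; ML in Tue | Topology=Tue; Algebra=Thu; ML=Tue; HCI=Mon; Robotics=Mon | Robotics in Mon, ML in Wed, Algebra in Thu, Topology in Wed, HCI in Mon | Robotics in Tue, Algebra in Thu, ML in Wed, HCI in Tue, Topology in Wed.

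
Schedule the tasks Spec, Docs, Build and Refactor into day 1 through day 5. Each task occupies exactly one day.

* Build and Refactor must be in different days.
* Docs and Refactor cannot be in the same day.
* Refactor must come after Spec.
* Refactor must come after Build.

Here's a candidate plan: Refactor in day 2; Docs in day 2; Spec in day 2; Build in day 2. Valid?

Invalid. Docs and Refactor cannot be in the same day.

Refactor must come after Build — violated.
Docs and Refactor cannot be in the same day — violated.
Build and Refactor must be in different days — violated.
Refactor must come after Spec — violated.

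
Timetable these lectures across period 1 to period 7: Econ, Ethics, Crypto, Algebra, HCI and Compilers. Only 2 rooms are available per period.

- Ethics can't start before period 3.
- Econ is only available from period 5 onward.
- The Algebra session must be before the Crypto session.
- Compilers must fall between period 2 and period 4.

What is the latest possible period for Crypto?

period 7

Precedence pushes Crypto to at least period 2.
Crypto at period 7 is achievable: Crypto=period 7, HCI=period 1, Algebra=period 1, Compilers=period 2, Econ=period 5, Ethics=period 3.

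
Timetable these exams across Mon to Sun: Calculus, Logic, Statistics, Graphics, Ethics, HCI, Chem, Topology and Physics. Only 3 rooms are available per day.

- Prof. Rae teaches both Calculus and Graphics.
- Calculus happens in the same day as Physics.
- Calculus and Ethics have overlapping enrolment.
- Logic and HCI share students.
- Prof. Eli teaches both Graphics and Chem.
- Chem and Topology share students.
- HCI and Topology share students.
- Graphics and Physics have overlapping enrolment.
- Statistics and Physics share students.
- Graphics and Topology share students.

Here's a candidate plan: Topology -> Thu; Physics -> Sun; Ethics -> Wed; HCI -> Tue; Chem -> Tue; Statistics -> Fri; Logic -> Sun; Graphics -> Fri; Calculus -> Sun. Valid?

Prof. Rae teaches both Calculus and Graphics — holds.
HCI and Topology share students — holds.
Chem and Topology share students — holds.
Prof. Eli teaches both Graphics and Chem — holds.
Only 3 rooms are available per day — holds.
Statistics and Physics share students — holds.
Graphics and Physics have overlapping enrolment — holds.
Calculus and Ethics have overlapping enrolment — holds.
Logic and HCI share students — holds.
Graphics and Topology share students — holds.
Calculus happens in the same day as Physics — holds.

Yes, all constraints hold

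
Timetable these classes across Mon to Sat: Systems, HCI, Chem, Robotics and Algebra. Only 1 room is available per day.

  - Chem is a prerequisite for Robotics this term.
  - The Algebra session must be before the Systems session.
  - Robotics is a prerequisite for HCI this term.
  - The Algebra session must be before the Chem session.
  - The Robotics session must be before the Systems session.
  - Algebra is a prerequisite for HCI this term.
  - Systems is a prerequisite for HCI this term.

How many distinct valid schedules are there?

Splitting on Systems: it can be Thu (2), Fri (4). Listing each branch's schedules as (HCI, Chem, Robotics, Algebra):
Systems=Thu: (Fri,Tue,Wed,Mon) (Sat,Tue,Wed,Mon) — 2.
Systems=Fri: (Sat,Tue,Wed,Mon) (Sat,Tue,Thu,Mon) (Sat,Wed,Thu,Mon) (Sat,Wed,Thu,Tue) — 4.
Summing: 2 + 4 = 6.

6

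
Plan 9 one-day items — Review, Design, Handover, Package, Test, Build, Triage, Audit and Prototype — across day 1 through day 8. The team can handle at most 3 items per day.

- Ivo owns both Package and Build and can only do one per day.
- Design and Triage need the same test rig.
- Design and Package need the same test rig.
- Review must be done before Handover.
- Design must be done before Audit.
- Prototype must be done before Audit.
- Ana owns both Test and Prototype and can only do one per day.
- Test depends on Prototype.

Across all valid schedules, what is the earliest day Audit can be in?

day 2

Precedence pushes Audit to at least day 2.
Audit at day 2 is achievable: Build -> day 4, Test -> day 2, Review -> day 1, Package -> day 3, Design -> day 1, Audit -> day 2, Handover -> day 2, Prototype -> day 1, Triage -> day 3.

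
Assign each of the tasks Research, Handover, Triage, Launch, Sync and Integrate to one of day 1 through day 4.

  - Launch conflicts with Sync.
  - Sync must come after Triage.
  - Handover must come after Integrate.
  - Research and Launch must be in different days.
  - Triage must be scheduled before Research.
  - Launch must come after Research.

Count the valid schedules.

42

Splitting on Research: it can be day 2 (24), day 3 (18). Listing each branch's schedules as (Handover, Triage, Launch, Sync, Integrate) by day number:
Research=day 2: (2,1,3,2,1) (2,1,3,4,1) (2,1,4,2,1) (2,1,4,3,1) (3,1,3,2,1) (3,1,3,2,2) (3,1,3,4,1) (3,1,3,4,2) (3,1,4,2,1) (3,1,4,2,2) (3,1,4,3,1) (3,1,4,3,2) (4,1,3,2,1) (4,1,3,2,2) (4,1,3,2,3) (4,1,3,4,1) (4,1,3,4,2) (4,1,3,4,3) (4,1,4,2,1) (4,1,4,2,2) (4,1,4,2,3) (4,1,4,3,1) (4,1,4,3,2) (4,1,4,3,3) — 24.
Research=day 3: (2,1,4,2,1) (2,1,4,3,1) (2,2,4,3,1) (3,1,4,2,1) (3,1,4,2,2) (3,1,4,3,1) (3,1,4,3,2) (3,2,4,3,1) (3,2,4,3,2) (4,1,4,2,1) (4,1,4,2,2) (4,1,4,2,3) (4,1,4,3,1) (4,1,4,3,2) (4,1,4,3,3) (4,2,4,3,1) (4,2,4,3,2) (4,2,4,3,3) — 18.
Summing: 24 + 18 = 42.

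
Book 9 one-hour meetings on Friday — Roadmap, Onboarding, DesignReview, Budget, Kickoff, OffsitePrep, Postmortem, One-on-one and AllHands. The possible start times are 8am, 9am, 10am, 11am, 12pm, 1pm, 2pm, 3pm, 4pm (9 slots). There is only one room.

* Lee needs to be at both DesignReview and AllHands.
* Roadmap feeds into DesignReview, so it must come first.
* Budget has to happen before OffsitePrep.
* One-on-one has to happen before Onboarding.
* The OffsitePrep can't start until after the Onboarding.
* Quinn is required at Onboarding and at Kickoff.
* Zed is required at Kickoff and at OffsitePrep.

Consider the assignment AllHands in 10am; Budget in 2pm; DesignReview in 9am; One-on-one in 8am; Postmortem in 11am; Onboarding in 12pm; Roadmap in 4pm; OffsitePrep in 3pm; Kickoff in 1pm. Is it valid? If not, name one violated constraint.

Roadmap feeds into DesignReview, so it must come first — violated.
Budget has to happen before OffsitePrep — holds.
Quinn is required at Onboarding and at Kickoff — holds.
One-on-one has to happen before Onboarding — holds.
There is only one room — holds.
Zed is required at Kickoff and at OffsitePrep — holds.
Lee needs to be at both DesignReview and AllHands — holds.
The OffsitePrep can't start until after the Onboarding — holds.

Invalid. Roadmap feeds into DesignReview, so it must come first.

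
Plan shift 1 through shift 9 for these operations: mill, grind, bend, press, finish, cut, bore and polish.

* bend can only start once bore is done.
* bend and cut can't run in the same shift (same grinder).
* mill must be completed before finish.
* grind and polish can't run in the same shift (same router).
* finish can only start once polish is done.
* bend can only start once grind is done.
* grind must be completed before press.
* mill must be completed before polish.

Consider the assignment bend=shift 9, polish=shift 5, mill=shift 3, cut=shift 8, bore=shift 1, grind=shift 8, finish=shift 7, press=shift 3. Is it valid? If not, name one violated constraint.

bend and cut can't run in the same shift (same grinder) — holds.
finish can only start once polish is done — holds.
bend can only start once bore is done — holds.
mill must be completed before finish — holds.
bend can only start once grind is done — holds.
mill must be completed before polish — holds.
grind and polish can't run in the same shift (same router) — holds.
grind must be completed before press — violated.

No. grind must be completed before press is not satisfied.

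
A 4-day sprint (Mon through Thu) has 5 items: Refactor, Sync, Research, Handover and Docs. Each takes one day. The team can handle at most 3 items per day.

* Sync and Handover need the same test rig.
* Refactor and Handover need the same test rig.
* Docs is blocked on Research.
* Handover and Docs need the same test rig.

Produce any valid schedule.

Handover -> Wed, Sync -> Mon, Research -> Mon, Docs -> Tue, Refactor -> Mon

Checking: Research(Mon) before Docs(Tue); Refactor(Mon) != Handover(Wed); Handover(Wed) != Docs(Tue); Sync(Mon) != Handover(Wed); max 3 per day (cap 3).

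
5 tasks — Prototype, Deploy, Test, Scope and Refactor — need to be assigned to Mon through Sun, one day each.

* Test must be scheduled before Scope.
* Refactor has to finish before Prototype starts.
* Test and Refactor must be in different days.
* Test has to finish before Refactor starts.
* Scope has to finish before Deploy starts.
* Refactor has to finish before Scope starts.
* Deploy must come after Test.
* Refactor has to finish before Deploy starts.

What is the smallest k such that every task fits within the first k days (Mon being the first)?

4

The precedence chain requires at least 4 distinct days.
4 works (last occupied day: Thu): for example Test -> Mon, Deploy -> Thu, Scope -> Wed, Prototype -> Wed, Refactor -> Tue.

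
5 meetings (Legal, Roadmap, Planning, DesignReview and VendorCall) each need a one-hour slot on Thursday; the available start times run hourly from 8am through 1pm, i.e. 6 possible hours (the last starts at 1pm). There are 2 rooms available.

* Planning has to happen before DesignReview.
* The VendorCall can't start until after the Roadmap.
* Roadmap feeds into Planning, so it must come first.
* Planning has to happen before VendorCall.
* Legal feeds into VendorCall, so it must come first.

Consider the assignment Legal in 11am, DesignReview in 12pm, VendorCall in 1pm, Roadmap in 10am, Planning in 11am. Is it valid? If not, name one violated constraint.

Roadmap feeds into Planning, so it must come first — holds.
Planning has to happen before VendorCall — holds.
Legal feeds into VendorCall, so it must come first — holds.
The VendorCall can't start until after the Roadmap — holds.
Planning has to happen before DesignReview — holds.
There are 2 rooms available — holds.

Yes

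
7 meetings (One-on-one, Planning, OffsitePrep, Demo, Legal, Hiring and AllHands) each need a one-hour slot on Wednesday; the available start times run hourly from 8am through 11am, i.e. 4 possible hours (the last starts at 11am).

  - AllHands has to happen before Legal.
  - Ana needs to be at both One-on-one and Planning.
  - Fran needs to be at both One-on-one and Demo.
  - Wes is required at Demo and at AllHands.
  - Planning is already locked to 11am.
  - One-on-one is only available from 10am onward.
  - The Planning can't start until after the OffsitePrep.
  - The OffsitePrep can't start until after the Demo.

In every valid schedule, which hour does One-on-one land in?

One-on-one's window is 10am–11am.
Planning is fixed at 11am, and One-on-one can't share a hour with Planning.
So One-on-one must be 10am.

10am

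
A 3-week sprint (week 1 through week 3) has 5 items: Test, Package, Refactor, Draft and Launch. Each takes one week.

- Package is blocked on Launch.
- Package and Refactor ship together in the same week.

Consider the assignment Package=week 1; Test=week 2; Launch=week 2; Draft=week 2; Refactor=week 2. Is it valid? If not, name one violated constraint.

Invalid. Package is blocked on Launch.

Package and Refactor ship together in the same week — violated.
Package is blocked on Launch — violated.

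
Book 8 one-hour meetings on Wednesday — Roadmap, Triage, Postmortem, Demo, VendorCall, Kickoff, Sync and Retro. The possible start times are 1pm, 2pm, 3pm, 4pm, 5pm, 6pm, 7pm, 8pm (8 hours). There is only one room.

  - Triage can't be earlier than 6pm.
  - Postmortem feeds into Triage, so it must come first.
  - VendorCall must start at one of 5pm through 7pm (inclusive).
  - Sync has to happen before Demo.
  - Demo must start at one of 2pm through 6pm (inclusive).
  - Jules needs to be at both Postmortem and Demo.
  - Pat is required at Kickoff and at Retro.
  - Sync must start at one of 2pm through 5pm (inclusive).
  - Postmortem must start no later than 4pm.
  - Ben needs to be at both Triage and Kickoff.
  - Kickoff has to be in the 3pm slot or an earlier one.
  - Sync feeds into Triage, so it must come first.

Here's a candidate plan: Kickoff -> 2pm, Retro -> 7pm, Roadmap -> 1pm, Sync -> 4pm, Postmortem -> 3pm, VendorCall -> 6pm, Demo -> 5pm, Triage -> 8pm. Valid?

There is only one room — holds.
Sync feeds into Triage, so it must come first — holds.
Demo must start at one of 2pm through 6pm (inclusive) — holds.
Postmortem feeds into Triage, so it must come first — holds.
Jules needs to be at both Postmortem and Demo — holds.
Pat is required at Kickoff and at Retro — holds.
Ben needs to be at both Triage and Kickoff — holds.
Triage can't be earlier than 6pm — holds.
VendorCall must start at one of 5pm through 7pm (inclusive) — holds.
Sync must start at one of 2pm through 5pm (inclusive) — holds.
Sync has to happen before Demo — holds.
Kickoff has to be in the 3pm slot or an earlier one — holds.
Postmortem must start no later than 4pm — holds.

Yes, all constraints hold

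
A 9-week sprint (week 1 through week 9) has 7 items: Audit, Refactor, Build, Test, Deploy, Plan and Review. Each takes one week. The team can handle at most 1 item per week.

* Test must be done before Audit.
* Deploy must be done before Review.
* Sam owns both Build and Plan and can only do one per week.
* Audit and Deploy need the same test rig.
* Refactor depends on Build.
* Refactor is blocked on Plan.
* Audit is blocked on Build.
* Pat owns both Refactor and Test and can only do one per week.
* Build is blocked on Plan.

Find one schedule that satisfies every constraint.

Build in week 2, Audit in week 4, Deploy in week 6, Refactor in week 5, Review in week 7, Plan in week 1, Test in week 3

Checking: Deploy(week 6) before Review(week 7); Build(week 2) before Refactor(week 5); Plan(week 1) before Refactor(week 5); Build(week 2) before Audit(week 4); Test(week 3) before Audit(week 4); Plan(week 1) before Build(week 2); Refactor(week 5) != Test(week 3); Audit(week 4) != Deploy(week 6); Build(week 2) != Plan(week 1); max 1 per week (cap 1).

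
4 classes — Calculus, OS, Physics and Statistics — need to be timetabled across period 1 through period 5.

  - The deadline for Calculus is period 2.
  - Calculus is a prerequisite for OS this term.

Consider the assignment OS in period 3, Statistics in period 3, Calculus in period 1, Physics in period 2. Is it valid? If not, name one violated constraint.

Yes

Calculus is a prerequisite for OS this term — holds.
The deadline for Calculus is period 2 — holds.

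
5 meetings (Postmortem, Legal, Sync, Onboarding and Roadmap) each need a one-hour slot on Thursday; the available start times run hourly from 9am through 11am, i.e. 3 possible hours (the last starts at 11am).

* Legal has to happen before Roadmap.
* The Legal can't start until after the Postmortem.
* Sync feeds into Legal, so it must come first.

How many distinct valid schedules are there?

Enumerating: Onboarding -> 9am; Legal -> 10am; Sync -> 9am; Roadmap -> 11am; Postmortem -> 9am | Roadmap=11am, Sync=9am, Postmortem=9am, Legal=10am, Onboarding=10am | Roadmap -> 11am, Sync -> 9am, Legal -> 10am, Onboarding -> 11am, Postmortem -> 9am.

3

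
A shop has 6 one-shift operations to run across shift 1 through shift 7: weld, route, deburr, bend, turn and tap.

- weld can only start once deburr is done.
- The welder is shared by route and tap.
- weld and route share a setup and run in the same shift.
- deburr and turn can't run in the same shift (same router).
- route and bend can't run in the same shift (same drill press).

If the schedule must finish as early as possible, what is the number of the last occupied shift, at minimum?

2

The precedence chain requires at least 2 distinct shifts.
2 works (last occupied shift: shift 2): for example tap -> shift 1; turn -> shift 2; deburr -> shift 1; weld -> shift 2; bend -> shift 1; route -> shift 2.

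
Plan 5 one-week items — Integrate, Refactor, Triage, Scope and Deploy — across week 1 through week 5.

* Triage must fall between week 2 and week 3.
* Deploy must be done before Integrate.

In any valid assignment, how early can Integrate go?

Precedence pushes Integrate to at least week 2.
Integrate at week 2 is achievable: Scope=week 1; Deploy=week 1; Triage=week 2; Integrate=week 2; Refactor=week 1.

week 2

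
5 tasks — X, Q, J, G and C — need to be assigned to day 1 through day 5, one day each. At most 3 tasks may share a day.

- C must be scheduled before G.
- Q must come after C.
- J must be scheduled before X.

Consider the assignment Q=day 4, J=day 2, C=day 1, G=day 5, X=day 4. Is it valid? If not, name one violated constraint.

Valid

At most 3 tasks may share a day — holds.
C must be scheduled before G — holds.
Q must come after C — holds.
J must be scheduled before X — holds.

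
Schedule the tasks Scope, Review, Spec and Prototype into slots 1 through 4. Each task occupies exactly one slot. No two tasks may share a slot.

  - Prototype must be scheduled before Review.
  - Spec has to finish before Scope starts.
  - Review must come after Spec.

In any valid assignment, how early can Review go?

3

Precedence pushes Review to at least 2.
Review at 3 is achievable: Scope in 4; Review in 3; Spec in 1; Prototype in 2.
Nothing earlier works — the capacity limit rule out every slot before 3.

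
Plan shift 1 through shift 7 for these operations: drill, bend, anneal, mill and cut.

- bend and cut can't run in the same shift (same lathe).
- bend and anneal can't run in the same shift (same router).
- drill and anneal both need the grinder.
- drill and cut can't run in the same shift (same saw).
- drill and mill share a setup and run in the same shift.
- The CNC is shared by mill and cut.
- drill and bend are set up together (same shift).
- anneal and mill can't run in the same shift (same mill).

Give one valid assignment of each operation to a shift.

mill in shift 1; cut in shift 2; anneal in shift 2; drill in shift 1; bend in shift 1

Checking: bend(shift 1) != anneal(shift 2); anneal(shift 2) != mill(shift 1); mill(shift 1) != cut(shift 2); drill(shift 1) != anneal(shift 2); drill(shift 1) != cut(shift 2); bend(shift 1) != cut(shift 2); drill = mill = shift 1; drill = bend = shift 1.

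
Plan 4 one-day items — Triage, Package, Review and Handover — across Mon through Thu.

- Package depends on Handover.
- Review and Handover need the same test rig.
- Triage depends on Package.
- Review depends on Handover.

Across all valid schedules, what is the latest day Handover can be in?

Tue

Downstream work caps Handover at Tue.
Handover at Tue is achievable: Handover -> Tue, Review -> Wed, Package -> Wed, Triage -> Thu.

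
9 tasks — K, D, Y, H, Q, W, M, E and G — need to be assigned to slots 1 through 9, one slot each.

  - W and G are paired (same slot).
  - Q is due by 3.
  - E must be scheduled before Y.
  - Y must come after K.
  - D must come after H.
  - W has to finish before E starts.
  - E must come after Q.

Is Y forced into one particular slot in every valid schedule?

No

Y can be 3 (e.g. K=1, Y=3, M=1, W=1, D=2, H=1, G=1, Q=1, E=2) or 4 (e.g. Y -> 4, Q -> 1, H -> 1, K -> 1, W -> 1, D -> 2, E -> 2, M -> 1, G -> 1).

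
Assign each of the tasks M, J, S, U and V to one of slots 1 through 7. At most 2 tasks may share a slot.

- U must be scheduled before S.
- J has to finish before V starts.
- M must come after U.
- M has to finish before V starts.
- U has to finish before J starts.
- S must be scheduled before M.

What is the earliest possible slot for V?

4

Precedence pushes V to at least 4.
V at 4 is achievable: S in 2, U in 1, V in 4, M in 3, J in 2.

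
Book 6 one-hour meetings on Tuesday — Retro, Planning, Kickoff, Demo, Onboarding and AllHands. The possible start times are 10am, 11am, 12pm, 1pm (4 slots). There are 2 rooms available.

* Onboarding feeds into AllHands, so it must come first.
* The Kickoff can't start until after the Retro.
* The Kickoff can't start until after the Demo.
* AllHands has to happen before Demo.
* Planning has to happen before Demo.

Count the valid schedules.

4

Enumerating: Retro=10am; Planning=11am; AllHands=11am; Kickoff=1pm; Onboarding=10am; Demo=12pm | Demo=12pm; AllHands=11am; Kickoff=1pm; Retro=11am; Planning=10am; Onboarding=10am | Onboarding -> 10am; Retro -> 12pm; Planning -> 10am; Demo -> 12pm; AllHands -> 11am; Kickoff -> 1pm | Demo in 12pm; AllHands in 11am; Kickoff in 1pm; Planning in 11am; Onboarding in 10am; Retro in 12pm.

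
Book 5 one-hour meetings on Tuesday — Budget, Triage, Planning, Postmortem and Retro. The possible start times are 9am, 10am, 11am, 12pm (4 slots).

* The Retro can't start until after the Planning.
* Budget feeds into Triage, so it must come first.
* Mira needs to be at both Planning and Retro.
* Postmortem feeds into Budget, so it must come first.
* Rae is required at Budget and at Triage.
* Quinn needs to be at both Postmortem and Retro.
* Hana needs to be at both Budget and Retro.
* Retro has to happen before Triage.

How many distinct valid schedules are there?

Enumerating: Postmortem in 9am, Planning in 9am, Budget in 10am, Retro in 11am, Triage in 12pm | Budget -> 10am, Postmortem -> 9am, Triage -> 12pm, Planning -> 10am, Retro -> 11am | Budget -> 11am; Planning -> 9am; Postmortem -> 9am; Triage -> 12pm; Retro -> 10am.

3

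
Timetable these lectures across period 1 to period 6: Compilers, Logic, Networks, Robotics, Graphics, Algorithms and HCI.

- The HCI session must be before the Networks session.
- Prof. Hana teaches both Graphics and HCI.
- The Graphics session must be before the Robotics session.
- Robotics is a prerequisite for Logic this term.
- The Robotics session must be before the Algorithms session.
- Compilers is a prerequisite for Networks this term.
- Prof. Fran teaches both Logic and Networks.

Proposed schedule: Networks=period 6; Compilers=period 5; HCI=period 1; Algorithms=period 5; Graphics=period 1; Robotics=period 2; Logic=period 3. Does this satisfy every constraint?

No. Prof. Hana teaches both Graphics and HCI is not satisfied.

Compilers is a prerequisite for Networks this term — holds.
The Graphics session must be before the Robotics session — holds.
The HCI session must be before the Networks session — holds.
Prof. Fran teaches both Logic and Networks — holds.
The Robotics session must be before the Algorithms session — holds.
Prof. Hana teaches both Graphics and HCI — violated.
Robotics is a prerequisite for Logic this term — holds.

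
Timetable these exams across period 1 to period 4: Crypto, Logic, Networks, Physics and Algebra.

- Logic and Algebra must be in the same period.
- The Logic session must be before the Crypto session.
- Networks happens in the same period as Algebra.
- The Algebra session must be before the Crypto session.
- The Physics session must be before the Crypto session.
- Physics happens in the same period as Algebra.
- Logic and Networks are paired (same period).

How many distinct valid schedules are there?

Splitting on Crypto: it can be period 2 (1), period 3 (2), period 4 (3). Listing each branch's schedules as (Logic, Networks, Physics, Algebra) by period number:
Crypto=period 2: (1,1,1,1) — 1.
Crypto=period 3: (1,1,1,1) (2,2,2,2) — 2.
Crypto=period 4: (1,1,1,1) (2,2,2,2) (3,3,3,3) — 3.
Summing: 1 + 2 + 3 = 6.

6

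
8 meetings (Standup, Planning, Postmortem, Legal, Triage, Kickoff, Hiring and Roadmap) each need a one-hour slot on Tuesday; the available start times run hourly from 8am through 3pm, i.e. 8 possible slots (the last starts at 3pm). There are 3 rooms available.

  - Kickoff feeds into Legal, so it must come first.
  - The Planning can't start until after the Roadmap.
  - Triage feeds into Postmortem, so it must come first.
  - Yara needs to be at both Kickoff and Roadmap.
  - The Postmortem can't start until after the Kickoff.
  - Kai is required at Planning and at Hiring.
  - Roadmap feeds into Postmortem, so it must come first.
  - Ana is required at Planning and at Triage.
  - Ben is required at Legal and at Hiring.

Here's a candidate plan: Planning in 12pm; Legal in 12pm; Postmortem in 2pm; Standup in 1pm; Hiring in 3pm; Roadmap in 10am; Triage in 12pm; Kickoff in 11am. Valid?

Ana is required at Planning and at Triage — violated.
Roadmap feeds into Postmortem, so it must come first — holds.
The Planning can't start until after the Roadmap — holds.
Kai is required at Planning and at Hiring — holds.
Triage feeds into Postmortem, so it must come first — holds.
Ben is required at Legal and at Hiring — holds.
The Postmortem can't start until after the Kickoff — holds.
Yara needs to be at both Kickoff and Roadmap — holds.
There are 3 rooms available — holds.
Kickoff feeds into Legal, so it must come first — holds.

No — it violates: Ana is required at Planning and at Triage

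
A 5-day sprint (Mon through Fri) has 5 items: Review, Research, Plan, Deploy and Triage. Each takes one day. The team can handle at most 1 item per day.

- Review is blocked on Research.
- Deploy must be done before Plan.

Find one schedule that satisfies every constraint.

Research=Mon; Review=Tue; Deploy=Wed; Triage=Fri; Plan=Thu

Checking: Deploy(Wed) before Plan(Thu); Research(Mon) before Review(Tue); max 1 per day (cap 1).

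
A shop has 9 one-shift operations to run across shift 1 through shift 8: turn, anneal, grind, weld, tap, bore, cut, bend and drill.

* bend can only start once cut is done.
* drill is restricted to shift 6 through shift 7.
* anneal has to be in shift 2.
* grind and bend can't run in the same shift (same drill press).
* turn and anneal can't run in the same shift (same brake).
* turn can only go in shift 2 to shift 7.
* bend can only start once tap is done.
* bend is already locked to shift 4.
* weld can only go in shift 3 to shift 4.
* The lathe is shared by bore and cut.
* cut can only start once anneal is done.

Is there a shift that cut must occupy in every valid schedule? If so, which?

anneal is fixed at shift 2 and must come before cut, so cut is at least shift 3.
bend is fixed at shift 4 and must come after cut, so cut is at most shift 3.
So cut must be shift 3.

shift 3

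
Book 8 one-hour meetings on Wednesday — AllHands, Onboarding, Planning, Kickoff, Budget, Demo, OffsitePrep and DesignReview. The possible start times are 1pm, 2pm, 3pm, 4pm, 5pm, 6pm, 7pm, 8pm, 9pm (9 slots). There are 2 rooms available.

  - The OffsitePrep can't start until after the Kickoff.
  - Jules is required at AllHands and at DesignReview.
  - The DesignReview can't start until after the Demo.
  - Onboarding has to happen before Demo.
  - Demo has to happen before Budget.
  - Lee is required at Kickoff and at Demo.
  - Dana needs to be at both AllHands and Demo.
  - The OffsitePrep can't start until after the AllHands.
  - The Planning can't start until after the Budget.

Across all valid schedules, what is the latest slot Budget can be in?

8pm

Precedence pushes Budget to at least 3pm; downstream work caps Budget at 8pm.
Budget at 8pm is achievable: Budget=8pm; OffsitePrep=4pm; Demo=2pm; Planning=9pm; DesignReview=3pm; Onboarding=1pm; Kickoff=3pm; AllHands=1pm.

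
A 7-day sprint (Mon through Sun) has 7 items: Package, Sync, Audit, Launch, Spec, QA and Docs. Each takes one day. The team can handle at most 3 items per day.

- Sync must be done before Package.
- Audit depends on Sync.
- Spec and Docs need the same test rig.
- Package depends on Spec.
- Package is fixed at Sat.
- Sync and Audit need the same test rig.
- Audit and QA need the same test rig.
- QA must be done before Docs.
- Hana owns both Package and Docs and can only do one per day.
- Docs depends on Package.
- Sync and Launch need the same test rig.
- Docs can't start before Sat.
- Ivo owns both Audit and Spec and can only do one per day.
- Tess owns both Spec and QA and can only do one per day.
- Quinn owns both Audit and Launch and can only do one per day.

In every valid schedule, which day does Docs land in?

Docs's window is Sat–Sun.
Package is fixed at Sat, and Docs can't share a day with Package.
So Docs must be Sun.

Sun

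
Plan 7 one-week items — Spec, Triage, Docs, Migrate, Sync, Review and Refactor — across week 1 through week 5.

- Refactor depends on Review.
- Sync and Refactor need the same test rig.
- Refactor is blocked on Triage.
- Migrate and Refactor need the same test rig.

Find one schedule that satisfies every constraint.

Triage -> week 1; Migrate -> week 1; Docs -> week 1; Refactor -> week 2; Spec -> week 1; Review -> week 1; Sync -> week 1

Checking: Review(week 1) before Refactor(week 2); Triage(week 1) before Refactor(week 2); Migrate(week 1) != Refactor(week 2); Sync(week 1) != Refactor(week 2).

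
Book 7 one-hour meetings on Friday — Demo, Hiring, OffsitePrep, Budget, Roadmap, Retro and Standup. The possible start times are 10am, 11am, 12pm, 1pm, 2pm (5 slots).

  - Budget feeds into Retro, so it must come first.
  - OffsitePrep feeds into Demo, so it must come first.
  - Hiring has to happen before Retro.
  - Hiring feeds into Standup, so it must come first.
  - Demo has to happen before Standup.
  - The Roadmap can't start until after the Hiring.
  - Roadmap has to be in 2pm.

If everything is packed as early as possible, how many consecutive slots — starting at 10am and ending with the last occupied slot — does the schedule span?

The precedence chain requires at least 3 distinct slots.
Roadmap can't be placed before 2pm — that is slot 5 counting from 10am — so the schedule must run through at least 5 slots.
5 works (last occupied slot: 2pm): for example OffsitePrep -> 10am, Demo -> 11am, Standup -> 12pm, Budget -> 10am, Retro -> 11am, Roadmap -> 2pm, Hiring -> 10am.

5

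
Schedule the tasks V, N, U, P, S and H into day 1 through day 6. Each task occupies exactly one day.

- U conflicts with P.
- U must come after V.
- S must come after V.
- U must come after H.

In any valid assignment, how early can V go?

Downstream work caps V at day 5.
V at day 1 is achievable: S in day 2; U in day 2; P in day 1; V in day 1; H in day 1; N in day 1.

day 1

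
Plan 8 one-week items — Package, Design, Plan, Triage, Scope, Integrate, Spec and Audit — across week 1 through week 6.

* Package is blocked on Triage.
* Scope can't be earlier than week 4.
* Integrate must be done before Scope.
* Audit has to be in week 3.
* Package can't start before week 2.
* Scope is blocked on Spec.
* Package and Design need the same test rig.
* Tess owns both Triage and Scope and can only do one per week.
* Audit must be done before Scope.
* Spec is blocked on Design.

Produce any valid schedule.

Spec=week 2, Scope=week 4, Integrate=week 1, Design=week 1, Package=week 2, Plan=week 1, Audit=week 3, Triage=week 1

Checking: Spec(week 2) before Scope(week 4); Integrate(week 1) before Scope(week 4); Design(week 1) before Spec(week 2); Triage(week 1) before Package(week 2); Audit(week 3) before Scope(week 4); Package(week 2) != Design(week 1); Triage(week 1) != Scope(week 4); Audit=week 3 in [week 3,week 3]; Package=week 2 in [week 2,week 6]; Scope=week 4 in [week 4,week 6].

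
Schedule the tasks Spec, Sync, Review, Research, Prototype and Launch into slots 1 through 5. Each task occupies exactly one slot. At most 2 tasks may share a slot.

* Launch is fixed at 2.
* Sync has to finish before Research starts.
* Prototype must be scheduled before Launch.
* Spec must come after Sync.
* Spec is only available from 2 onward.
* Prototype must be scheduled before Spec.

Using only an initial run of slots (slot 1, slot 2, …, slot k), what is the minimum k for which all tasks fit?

3

The precedence chain requires at least 2 distinct slots.
With at most 2 per slot and 6 tasks, at least 3 slots are needed.
3 works (last occupied slot: 3): for example Spec -> 2; Prototype -> 1; Review -> 3; Launch -> 2; Research -> 3; Sync -> 1.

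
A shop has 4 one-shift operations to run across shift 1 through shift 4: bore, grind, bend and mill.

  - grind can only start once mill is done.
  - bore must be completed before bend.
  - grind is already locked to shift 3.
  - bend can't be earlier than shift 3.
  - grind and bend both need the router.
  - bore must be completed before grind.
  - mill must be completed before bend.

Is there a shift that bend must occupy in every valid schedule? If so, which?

bend's window is shift 3–shift 4.
grind is fixed at shift 3, and bend can't share a shift with grind.
So bend must be shift 4.

shift 4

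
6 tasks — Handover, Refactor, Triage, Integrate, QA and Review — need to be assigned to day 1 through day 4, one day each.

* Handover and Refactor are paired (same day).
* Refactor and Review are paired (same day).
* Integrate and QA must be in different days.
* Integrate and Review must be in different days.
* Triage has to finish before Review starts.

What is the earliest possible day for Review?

Precedence pushes Review to at least day 2.
Review at day 2 is achievable: Triage in day 1, QA in day 2, Integrate in day 1, Handover in day 2, Review in day 2, Refactor in day 2.

day 2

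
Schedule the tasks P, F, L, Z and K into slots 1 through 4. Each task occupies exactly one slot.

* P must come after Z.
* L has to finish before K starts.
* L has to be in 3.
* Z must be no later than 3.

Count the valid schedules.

Splitting on P: it can be 2 (4), 3 (8), 4 (12). Listing each branch's schedules as (F, L, Z, K):
P=2: (1,3,1,4) (2,3,1,4) (3,3,1,4) (4,3,1,4) — 4.
P=3: (1,3,1,4) (1,3,2,4) (2,3,1,4) (2,3,2,4) (3,3,1,4) (3,3,2,4) (4,3,1,4) (4,3,2,4) — 8.
P=4: (1,3,1,4) (1,3,2,4) (1,3,3,4) (2,3,1,4) (2,3,2,4) (2,3,3,4) (3,3,1,4) (3,3,2,4) (3,3,3,4) (4,3,1,4) (4,3,2,4) (4,3,3,4) — 12.
Summing: 4 + 8 + 12 = 24.

24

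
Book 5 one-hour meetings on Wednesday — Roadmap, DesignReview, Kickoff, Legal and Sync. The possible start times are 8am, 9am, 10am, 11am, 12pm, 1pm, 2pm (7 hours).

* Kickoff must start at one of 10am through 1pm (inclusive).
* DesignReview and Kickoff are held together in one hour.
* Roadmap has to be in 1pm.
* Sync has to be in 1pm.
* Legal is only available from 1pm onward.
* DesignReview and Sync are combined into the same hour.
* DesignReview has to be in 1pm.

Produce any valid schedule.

Sync in 1pm; Kickoff in 1pm; Legal in 1pm; Roadmap in 1pm; DesignReview in 1pm

Checking: DesignReview = Kickoff = 1pm; DesignReview = Sync = 1pm; Sync=1pm in [1pm,1pm]; Roadmap=1pm in [1pm,1pm]; DesignReview=1pm in [1pm,1pm]; Legal=1pm in [1pm,2pm]; Kickoff=1pm in [10am,1pm].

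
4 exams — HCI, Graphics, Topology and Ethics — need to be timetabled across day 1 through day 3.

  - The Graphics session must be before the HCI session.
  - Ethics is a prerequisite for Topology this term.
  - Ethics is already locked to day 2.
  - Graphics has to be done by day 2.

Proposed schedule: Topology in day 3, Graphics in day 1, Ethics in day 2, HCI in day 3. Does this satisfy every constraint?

The Graphics session must be before the HCI session — holds.
Ethics is a prerequisite for Topology this term — holds.
Graphics has to be done by day 2 — holds.
Ethics is already locked to day 2 — holds.

Valid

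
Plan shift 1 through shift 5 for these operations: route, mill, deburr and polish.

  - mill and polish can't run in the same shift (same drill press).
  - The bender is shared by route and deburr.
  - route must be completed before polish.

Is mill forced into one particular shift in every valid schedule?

No

mill can be shift 1 (e.g. route -> shift 1; mill -> shift 1; polish -> shift 2; deburr -> shift 2) or shift 2 (e.g. polish in shift 3, mill in shift 2, deburr in shift 2, route in shift 1).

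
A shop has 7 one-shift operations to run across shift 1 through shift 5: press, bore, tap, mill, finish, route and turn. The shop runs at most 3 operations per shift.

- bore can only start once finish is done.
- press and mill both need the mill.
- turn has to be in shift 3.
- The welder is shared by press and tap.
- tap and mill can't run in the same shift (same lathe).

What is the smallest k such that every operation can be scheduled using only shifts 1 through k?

The precedence chain requires at least 2 distinct shifts.
With at most 3 per shift and 7 operations, at least 3 shifts are needed.
turn can't be placed before shift 3, so the schedule must run through at least shift 3.
3 works (last occupied shift: shift 3): for example press=shift 1, tap=shift 2, route=shift 1, finish=shift 1, bore=shift 2, mill=shift 3, turn=shift 3.

3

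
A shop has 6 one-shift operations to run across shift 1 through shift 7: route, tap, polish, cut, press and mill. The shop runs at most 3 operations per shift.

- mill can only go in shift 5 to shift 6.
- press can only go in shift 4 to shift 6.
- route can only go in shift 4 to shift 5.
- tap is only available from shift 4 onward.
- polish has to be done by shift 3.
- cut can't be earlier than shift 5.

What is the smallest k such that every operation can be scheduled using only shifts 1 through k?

5 shifts

With at most 3 per shift and 6 operations, at least 2 shifts are needed.
cut can't be placed before shift 5, so the schedule must run through at least shift 5.
5 works (last occupied shift: shift 5): for example cut -> shift 5, route -> shift 4, press -> shift 4, polish -> shift 1, mill -> shift 5, tap -> shift 4.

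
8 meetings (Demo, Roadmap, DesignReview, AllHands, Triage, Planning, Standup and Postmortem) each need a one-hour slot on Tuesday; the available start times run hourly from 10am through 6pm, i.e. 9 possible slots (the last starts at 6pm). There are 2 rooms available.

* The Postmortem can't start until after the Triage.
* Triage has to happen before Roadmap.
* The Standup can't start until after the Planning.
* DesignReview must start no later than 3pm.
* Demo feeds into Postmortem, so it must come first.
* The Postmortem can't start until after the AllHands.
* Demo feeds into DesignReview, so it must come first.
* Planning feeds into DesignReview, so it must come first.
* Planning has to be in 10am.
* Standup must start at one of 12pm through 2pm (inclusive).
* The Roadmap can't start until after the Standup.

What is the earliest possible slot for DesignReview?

Precedence pushes DesignReview to at least 11am; DesignReview's own window allows nothing later than 3pm.
DesignReview at 11am is achievable: DesignReview in 11am, Triage in 11am, Demo in 10am, AllHands in 12pm, Planning in 10am, Roadmap in 1pm, Standup in 12pm, Postmortem in 1pm.

11am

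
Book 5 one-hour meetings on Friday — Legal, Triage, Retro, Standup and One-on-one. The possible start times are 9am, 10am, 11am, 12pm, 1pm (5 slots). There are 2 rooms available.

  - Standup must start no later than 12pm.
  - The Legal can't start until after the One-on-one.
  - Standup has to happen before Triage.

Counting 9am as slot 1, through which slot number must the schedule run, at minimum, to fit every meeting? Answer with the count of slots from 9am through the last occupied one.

3

The precedence chain requires at least 2 distinct slots.
With at most 2 per slot and 5 meetings, at least 3 slots are needed.
3 works (last occupied slot: 11am): for example Legal=10am, Retro=11am, Triage=10am, Standup=9am, One-on-one=9am.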